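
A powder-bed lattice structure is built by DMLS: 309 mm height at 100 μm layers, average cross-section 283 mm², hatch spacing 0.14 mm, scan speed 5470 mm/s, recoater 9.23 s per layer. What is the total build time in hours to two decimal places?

Layer count = ceil(309 / 0.1) = 3090.
Hatch length per layer: 283 / 0.14 → 2021.4 mm.
Scan time per layer: 2021.4 / 5470 → 0.3695 s.
Layer cycle = 0.3695 + 9.23, so 9.5995 s.
3090 layers × 9.5995 s/layer = 29662.455 s, i.e. 8.24 hours.

8.24 hours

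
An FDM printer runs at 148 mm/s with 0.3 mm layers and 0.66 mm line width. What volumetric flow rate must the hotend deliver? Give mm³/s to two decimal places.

Extrusion cross-section = 0.3 × 0.66, so 0.198 mm².
Q = v·A = 148 × 0.198 = 29.30 mm³/s.

29.30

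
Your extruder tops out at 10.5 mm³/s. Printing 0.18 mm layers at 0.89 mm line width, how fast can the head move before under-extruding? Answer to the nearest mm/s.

66 mm/s

A = 0.18 × 0.89, so 0.1602 mm².
v_max = Q/A = 10.5/0.1602 = 65.54 mm/s → 66 mm/s.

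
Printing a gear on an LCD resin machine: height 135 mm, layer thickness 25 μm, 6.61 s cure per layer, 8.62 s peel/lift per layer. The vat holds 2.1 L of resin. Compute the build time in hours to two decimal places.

22.85 hours

Layer count = ceil(135 / 0.025) = 5400.
Per-layer time: 6.61 + 8.62 → 15.23 s.
Build time: 5400 × 15.23 s = 82242 s, i.e. 22.85 hours.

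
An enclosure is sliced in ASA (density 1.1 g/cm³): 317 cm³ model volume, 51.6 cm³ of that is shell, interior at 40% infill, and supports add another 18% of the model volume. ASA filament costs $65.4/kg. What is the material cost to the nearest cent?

$15.45

Infill region = 317 − 51.6 = 265.4 cm³.
Deposited infill = 0.40 × 265.4 = 106.16 cm³.
Support = 0.18 × 317 = 57.06 cm³.
Total extruded: 51.6 + 106.16 + 57.06 → 214.82 cm³.
Mass = 214.82 × 1.1 = 236.302 g.
Cost = 236.302 g / 1000 × $65.4/kg = $15.45.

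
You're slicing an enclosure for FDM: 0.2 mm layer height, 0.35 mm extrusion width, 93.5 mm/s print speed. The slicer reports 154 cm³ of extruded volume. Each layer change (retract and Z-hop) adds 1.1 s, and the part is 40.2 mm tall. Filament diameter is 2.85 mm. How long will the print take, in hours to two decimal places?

Line area = 0.2 × 0.35 = 0.07 mm².
Path length: 154000 mm³ / 0.07 mm² → 2200000 mm.
Print-move time = 2200000 / 93.5 = 23529.4 s.
Number of layers: 40.2 / 0.2 → 201 (rounded up).
Layer-change overhead = 201 × 1.1 = 221.1 s.
Total = 23529.4 + 221.1 = 23750.5 s = 6.60 hours.

6.60 hours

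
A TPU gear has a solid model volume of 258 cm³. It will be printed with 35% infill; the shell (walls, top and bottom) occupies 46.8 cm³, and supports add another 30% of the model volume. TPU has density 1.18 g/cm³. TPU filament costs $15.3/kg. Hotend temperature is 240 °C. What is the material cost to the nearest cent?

$3.58

Infill region = 258 − 46.8 = 211.2 cm³.
Infill volume: 0.35 × 211.2 → 73.92 cm³.
Support = 0.30 × 258 = 77.4 cm³.
Total extruded = 46.8 + 73.92 + 77.4 = 198.12 cm³.
Mass = 198.12 × 1.18 = 233.7816 g.
Cost = 233.7816 g / 1000 × $15.3/kg = $3.58.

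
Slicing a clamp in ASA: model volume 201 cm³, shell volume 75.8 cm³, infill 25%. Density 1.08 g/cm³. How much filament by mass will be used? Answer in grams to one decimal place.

115.7 g

Interior volume = 201 − 75.8, so 125.2 cm³.
Infill deposited = 0.25 × 125.2 = 31.3 cm³.
Total extruded: 75.8 + 31.3 → 107.1 cm³.
Mass: 107.1 × 1.08 → 115.668 g.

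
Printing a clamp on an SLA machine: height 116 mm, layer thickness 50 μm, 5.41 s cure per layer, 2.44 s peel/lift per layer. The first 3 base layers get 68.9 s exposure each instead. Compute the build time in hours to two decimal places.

5.11 hours

Layers = ⌈116/0.05⌉ = 2320.
Burn-in layers = 3 × (68.9 + 2.44) = 214.02 s.
Remaining layers = 2317 × (5.41 + 2.44) = 18188.45 s.
Total = 214.02 + 18188.45 = 18402.47 s = 5.11 hours.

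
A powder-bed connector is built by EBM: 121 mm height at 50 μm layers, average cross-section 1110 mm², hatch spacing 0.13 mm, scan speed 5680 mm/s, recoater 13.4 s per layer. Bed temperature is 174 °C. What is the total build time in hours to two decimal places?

10.02 hours

Layers = ⌈121/0.05⌉ = 2420.
Hatch length per layer = 1110 / 0.13 = 8538.5 mm.
Scan time per layer = 8538.5 / 5680, so 1.5033 s.
Layer cycle = 1.5033 + 13.4, so 14.9033 s.
2420 layers × 14.9033 s/layer = 36065.986 s, i.e. 10.02 hours.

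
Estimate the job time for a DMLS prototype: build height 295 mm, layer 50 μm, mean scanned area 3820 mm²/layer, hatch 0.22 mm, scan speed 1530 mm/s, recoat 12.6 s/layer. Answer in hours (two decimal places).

Layer count = ceil(295 / 0.05) = 5900.
Per-layer scan distance = 3820 / 0.22, so 17363.6 mm.
Scan time per layer = 17363.6 / 1530, so 11.3488 s.
Per-layer time = 11.3488 + 12.6, so 23.9488 s.
Build time = 5900 × 23.9488 = 141297.92 s = 39.25 hours.

39.25 hours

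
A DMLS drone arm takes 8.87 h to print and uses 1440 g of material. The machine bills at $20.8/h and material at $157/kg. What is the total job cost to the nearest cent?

$410.58

Machine cost = 20.8 × 8.87, so $184.496.
Material charge: 157 × 1440/1000 → $226.08.
Total = 184.496 + 226.08 = 410.576 ≈ $410.58.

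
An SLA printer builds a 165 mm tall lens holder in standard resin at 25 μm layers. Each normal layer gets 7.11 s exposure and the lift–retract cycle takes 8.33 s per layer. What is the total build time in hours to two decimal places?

28.31 hours

Layers = ⌈165/0.025⌉ = 6600.
Each layer takes: 7.11 + 8.33 → 15.44 s.
Build time: 6600 × 15.44 s = 101904 s, i.e. 28.31 hours.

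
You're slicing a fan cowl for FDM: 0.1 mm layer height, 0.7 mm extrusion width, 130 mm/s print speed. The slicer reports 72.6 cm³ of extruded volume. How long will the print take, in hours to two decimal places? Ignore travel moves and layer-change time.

Line area: 0.1 × 0.7 → 0.07 mm².
Path length: 72600 mm³ / 0.07 mm² → 1037142.9 mm.
Extrusion time: 1037142.9 / 130 → 7978 s.
7978 s = 2.22 hours.

2.22 hours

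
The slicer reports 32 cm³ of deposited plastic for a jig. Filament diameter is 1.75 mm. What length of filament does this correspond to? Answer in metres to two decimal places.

A = π r² = π × 0.875² = 2.4053 mm².
Length = 32 cm³ / 2.4053 mm² = 32000 / 2.4053 = 13303.95 mm = 13.30 m.

13.30 m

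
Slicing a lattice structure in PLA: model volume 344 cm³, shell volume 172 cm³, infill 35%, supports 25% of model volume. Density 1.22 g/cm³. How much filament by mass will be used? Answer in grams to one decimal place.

Infill region = 344 − 172, so 172 cm³.
Infill deposited: 0.35 × 172 → 60.2 cm³.
Support = 0.25 × 344 = 86 cm³.
Total printed volume: 172 + 60.2 + 86 → 318.2 cm³.
Mass = 318.2 × 1.22 = 388.204 g.

388.2 g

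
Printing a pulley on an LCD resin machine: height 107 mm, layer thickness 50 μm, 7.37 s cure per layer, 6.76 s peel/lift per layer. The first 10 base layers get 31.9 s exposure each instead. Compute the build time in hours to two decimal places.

Number of layers: 107 / 0.05 → 2140 (rounded up).
Base layers = 10 × (31.9 + 6.76) = 386.6 s.
Remaining layers: 2130 × (7.37 + 6.76) → 30096.9 s.
Sum: 386.6 + 30096.9 = 30483.5 s → 8.47 hours.

8.47 hours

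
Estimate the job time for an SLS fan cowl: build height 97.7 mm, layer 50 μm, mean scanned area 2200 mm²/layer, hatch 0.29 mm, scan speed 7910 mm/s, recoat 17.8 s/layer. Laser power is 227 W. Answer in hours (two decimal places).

10.18 hours

Layers = ⌈97.7/0.05⌉ = 1954.
Per-layer scan distance = 2200 / 0.29 = 7586.2 mm.
Scan time per layer: 7586.2 / 7910 → 0.9591 s.
Time per layer = 0.9591 + 17.8 = 18.7591 s.
Build time = 1954 × 18.7591 = 36655.2814 s = 10.18 hours.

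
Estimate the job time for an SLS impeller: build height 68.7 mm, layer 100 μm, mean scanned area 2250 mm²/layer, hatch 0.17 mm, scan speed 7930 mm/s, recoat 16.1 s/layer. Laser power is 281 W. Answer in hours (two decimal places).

Layer count = ceil(68.7 / 0.1) = 687.
Hatch length per layer = 2250 / 0.17, so 13235.3 mm.
Scan time per layer = 13235.3 / 7930 = 1.669 s.
Layer cycle: 1.669 + 16.1 → 17.769 s.
Build time = 687 × 17.769 = 12207.303 s = 3.39 hours.

3.39 hours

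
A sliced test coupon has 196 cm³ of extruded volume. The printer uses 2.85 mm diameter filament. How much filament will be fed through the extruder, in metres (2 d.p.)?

A = π r² = π × 1.425² = 6.3794 mm².
Length = 196 cm³ / 6.3794 mm² = 196000 / 6.3794 = 30723.89 mm = 30.72 m.

30.72 m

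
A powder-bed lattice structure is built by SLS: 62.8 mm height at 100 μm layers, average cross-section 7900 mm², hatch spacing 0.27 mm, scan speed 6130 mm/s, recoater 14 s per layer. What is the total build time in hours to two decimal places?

Number of layers: 62.8 / 0.1 → 628 (rounded up).
Per-layer scan distance: 7900 / 0.27 → 29259.3 mm.
Scan time per layer: 29259.3 / 6130 → 4.7731 s.
Per-layer time = 4.7731 + 14 = 18.7731 s.
628 layers × 18.7731 s/layer = 11789.5068 s, i.e. 3.27 hours.

3.27 hours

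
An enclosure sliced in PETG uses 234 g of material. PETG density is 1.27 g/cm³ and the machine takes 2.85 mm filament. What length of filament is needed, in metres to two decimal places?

Extruded volume: 234/1.27 = 184.252 cm³ (184252 mm³).
A = π r² = π × 1.425² = 6.3794 mm².
L = V/A = 184252/6.3794 = 28882.34 mm → 28.88 m.

28.88 m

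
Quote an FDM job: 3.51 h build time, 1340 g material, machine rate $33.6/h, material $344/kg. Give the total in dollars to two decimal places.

$578.90

Time charge: 33.6 × 3.51 → $117.936.
Material charge = 344 × 1340/1000 = $460.96.
Total = 117.936 + 460.96 = 578.896 ≈ $578.90.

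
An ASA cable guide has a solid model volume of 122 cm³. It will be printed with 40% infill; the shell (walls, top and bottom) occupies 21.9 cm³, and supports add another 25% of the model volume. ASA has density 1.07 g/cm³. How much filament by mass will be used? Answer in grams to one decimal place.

Volume inside the shell = 122 − 21.9, so 100.1 cm³.
Deposited infill: 0.40 × 100.1 → 40.04 cm³.
Support: 0.25 × 122 → 30.5 cm³.
Deposited volume = 21.9 + 40.04 + 30.5, so 92.44 cm³.
Mass: 92.44 × 1.07 → 98.9108 g.

98.9 g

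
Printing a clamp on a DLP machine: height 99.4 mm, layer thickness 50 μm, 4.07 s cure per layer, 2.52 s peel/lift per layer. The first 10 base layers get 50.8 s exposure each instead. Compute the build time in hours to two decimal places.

3.77 hours

Number of layers: 99.4 / 0.05 → 1988 (rounded up).
Base layers = 10 × (50.8 + 2.52) = 533.2 s.
Normal layers = 1978 × (4.07 + 2.52), so 13035.02 s.
Total = 533.2 + 13035.02 = 13568.22 s = 3.77 hours.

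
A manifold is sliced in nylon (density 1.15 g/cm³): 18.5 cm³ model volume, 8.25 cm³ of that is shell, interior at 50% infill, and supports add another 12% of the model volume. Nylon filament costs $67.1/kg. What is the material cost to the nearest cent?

Infill region = 18.5 − 8.25 = 10.25 cm³.
Infill deposited: 0.50 × 10.25 → 5.125 cm³.
Support = 0.12 × 18.5 = 2.22 cm³.
Total extruded: 8.25 + 5.125 + 2.22 → 15.595 cm³.
Mass = 15.595 × 1.15 = 17.93425 g.
Cost = 17.93425 g / 1000 × $67.1/kg = $1.20.

$1.20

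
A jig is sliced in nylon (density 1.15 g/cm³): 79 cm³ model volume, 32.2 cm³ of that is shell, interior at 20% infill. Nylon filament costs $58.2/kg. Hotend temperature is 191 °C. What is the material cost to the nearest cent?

Interior volume = 79 − 32.2, so 46.8 cm³.
Deposited infill = 0.20 × 46.8, so 9.36 cm³.
Total extruded = 32.2 + 9.36, so 41.56 cm³.
Mass = 41.56 × 1.15 = 47.794 g.
At $58.2/kg: 47.794/1000 × 58.2 = $2.78.

$2.78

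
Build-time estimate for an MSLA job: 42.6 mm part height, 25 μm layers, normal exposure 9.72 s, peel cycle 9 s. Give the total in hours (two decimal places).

Number of layers: 42.6 / 0.025 → 1704 (rounded up).
Per-layer time = 9.72 + 9 = 18.72 s.
Total = 1704 × 18.72 = 31898.88 s = 8.86 hours.

8.86 hours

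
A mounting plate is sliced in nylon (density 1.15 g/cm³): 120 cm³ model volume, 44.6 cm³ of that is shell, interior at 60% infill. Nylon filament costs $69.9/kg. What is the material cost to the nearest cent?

$7.22

Volume inside the shell = 120 − 44.6, so 75.4 cm³.
Infill volume: 0.60 × 75.4 → 45.24 cm³.
Deposited volume: 44.6 + 45.24 → 89.84 cm³.
Mass = 89.84 × 1.15 = 103.316 g.
At $69.9/kg: 103.316/1000 × 69.9 = $7.22.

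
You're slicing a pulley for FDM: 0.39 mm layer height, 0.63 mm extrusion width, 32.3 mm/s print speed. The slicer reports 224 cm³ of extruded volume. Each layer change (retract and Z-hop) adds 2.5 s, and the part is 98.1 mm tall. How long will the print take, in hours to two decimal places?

Bead cross-section = 0.39 × 0.63 = 0.2457 mm².
Path length: 224000 mm³ / 0.2457 mm² → 911680.9 mm.
Time extruding: 911680.9 / 32.3 → 28225.4 s.
Layers = ⌈98.1/0.39⌉ = 252.
Layer-change overhead = 252 × 2.5, so 630 s.
Total = 28225.4 + 630 = 28855.4 s = 8.02 hours.

8.02 hours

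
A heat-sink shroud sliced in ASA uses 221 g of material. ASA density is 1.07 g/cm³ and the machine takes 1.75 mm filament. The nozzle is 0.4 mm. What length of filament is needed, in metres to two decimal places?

85.87 m

Volume = 221 g / 1.07 g·cm⁻³ = 206.5421 cm³ = 206542.1 mm³.
Filament cross-section = π × (1.75/2)² = 2.4053 mm².
L = V/A = 206542.1/2.4053 = 85869.58 mm → 85.87 m.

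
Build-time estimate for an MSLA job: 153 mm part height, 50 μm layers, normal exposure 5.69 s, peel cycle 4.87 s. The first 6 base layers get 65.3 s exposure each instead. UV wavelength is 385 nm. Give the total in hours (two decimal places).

Layers = ⌈153/0.05⌉ = 3060.
Bottom layers = 6 × (65.3 + 4.87), so 421.02 s.
Normal layers: 3054 × (5.69 + 4.87) → 32250.24 s.
Total = 421.02 + 32250.24 = 32671.26 s = 9.08 hours.

9.08 hours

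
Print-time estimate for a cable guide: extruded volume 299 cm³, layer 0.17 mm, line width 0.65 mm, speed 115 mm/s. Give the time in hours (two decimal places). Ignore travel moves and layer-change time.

6.54 hours

Bead cross-section = 0.17 × 0.65, so 0.1105 mm².
Toolpath length = 299 cm³ / 0.1105 mm² = 299000 / 0.1105 = 2705882.4 mm.
Print-move time = 2705882.4 / 115, so 23529.4 s.
Converting: 23529.4 s = 6.54 hours.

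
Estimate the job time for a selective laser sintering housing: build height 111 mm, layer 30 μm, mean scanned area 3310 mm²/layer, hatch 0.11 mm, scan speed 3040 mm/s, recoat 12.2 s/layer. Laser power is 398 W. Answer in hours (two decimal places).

22.71 hours

Layer count = ceil(111 / 0.03) = 3700.
Hatch length per layer: 3310 / 0.11 → 30090.9 mm.
Laser time per layer = 30090.9 / 3040, so 9.8983 s.
Layer cycle = 9.8983 + 12.2 = 22.0983 s.
Build time = 3700 × 22.0983 = 81763.71 s = 22.71 hours.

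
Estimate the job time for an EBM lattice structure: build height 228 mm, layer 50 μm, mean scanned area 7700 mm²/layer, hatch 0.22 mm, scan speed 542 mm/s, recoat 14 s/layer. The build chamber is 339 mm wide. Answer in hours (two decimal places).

99.53 hours

Layer count = ceil(228 / 0.05) = 4560.
Per-layer scan distance: 7700 / 0.22 → 35000 mm.
Beam time per layer = 35000 / 542 = 64.5756 s.
Time per layer: 64.5756 + 14 → 78.5756 s.
Build time = 4560 × 78.5756 = 358304.736 s = 99.53 hours.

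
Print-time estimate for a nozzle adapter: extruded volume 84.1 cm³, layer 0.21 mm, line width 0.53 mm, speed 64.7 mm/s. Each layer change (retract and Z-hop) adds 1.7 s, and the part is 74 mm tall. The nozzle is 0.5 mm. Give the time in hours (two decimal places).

Extrusion cross-section: 0.21 × 0.53 → 0.1113 mm².
Total extruded path = 84100/0.1113 = 755615.5 mm.
Print-move time: 755615.5 / 64.7 → 11678.8 s.
Layer count = ceil(74 / 0.21) = 353.
Z-hop total = 353 × 1.7, so 600.1 s.
Altogether 11678.8 + 600.1 = 12278.9 s, i.e. 3.41 hours.

3.41 hours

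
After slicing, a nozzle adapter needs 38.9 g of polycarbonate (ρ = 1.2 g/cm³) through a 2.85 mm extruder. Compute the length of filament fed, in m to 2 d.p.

Extruded volume: 38.9/1.2 = 32.4167 cm³ (32416.7 mm³).
A = π r² = π × 1.425² = 6.3794 mm².
Length = 32416.7 / 6.3794 = 5081.47 mm = 5.08 m.

5.08 m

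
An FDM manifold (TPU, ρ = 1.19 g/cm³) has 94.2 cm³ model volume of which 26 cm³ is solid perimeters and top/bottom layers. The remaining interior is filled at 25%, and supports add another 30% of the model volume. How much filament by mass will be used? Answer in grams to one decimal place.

84.9 g

Infill region = 94.2 − 26 = 68.2 cm³.
Deposited infill: 0.25 × 68.2 → 17.05 cm³.
Support = 0.30 × 94.2, so 28.26 cm³.
Total printed volume: 26 + 17.05 + 28.26 → 71.31 cm³.
Mass = 71.31 × 1.19, so 84.8589 g.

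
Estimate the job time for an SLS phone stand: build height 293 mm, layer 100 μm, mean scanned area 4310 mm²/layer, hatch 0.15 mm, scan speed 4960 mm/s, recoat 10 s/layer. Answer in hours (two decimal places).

Layer count = ceil(293 / 0.1) = 2930.
Per-layer scan distance: 4310 / 0.15 → 28733.3 mm.
Scan time per layer: 28733.3 / 4960 → 5.793 s.
Per-layer time: 5.793 + 10 → 15.793 s.
Build time = 2930 × 15.793 = 46273.49 s = 12.85 hours.

12.85 hours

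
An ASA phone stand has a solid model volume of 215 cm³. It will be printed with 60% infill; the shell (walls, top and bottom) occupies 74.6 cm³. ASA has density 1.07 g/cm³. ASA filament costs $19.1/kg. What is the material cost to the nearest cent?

Volume inside the shell = 215 − 74.6, so 140.4 cm³.
Infill deposited = 0.60 × 140.4 = 84.24 cm³.
Total extruded = 74.6 + 84.24 = 158.84 cm³.
Mass = 158.84 × 1.07, so 169.9588 g.
At $19.1/kg: 169.9588/1000 × 19.1 = $3.25.

$3.25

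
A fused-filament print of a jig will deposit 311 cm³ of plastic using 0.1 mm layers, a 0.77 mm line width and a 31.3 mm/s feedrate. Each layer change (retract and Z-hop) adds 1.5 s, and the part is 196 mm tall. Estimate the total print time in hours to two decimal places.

36.66 hours

Bead cross-section = 0.1 × 0.77 = 0.077 mm².
Total extruded path = 311000/0.077 = 4038961 mm.
Extrusion time: 4038961 / 31.3 → 129040.3 s.
Number of layers: 196 / 0.1 → 1960 (rounded up).
Non-print overhead: 1960 × 1.5 → 2940 s.
Total = 129040.3 + 2940 = 131980.3 s = 36.66 hours.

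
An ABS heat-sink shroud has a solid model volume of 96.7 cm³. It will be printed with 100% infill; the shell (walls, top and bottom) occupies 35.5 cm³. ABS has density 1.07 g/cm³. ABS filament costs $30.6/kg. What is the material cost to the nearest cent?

Volume inside the shell = 96.7 − 35.5 = 61.2 cm³.
Infill deposited: 1.00 × 61.2 → 61.2 cm³.
Deposited volume: 35.5 + 61.2 → 96.7 cm³.
Mass = 96.7 × 1.07, so 103.469 g.
At $30.6/kg: 103.469/1000 × 30.6 = $3.17.

$3.17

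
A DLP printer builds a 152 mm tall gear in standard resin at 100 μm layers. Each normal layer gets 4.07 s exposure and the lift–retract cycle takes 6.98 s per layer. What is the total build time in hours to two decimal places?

4.67 hours

Layers = ⌈152/0.1⌉ = 1520.
Each layer takes = 4.07 + 6.98, so 11.05 s.
Build time: 1520 × 11.05 s = 16796 s, i.e. 4.67 hours.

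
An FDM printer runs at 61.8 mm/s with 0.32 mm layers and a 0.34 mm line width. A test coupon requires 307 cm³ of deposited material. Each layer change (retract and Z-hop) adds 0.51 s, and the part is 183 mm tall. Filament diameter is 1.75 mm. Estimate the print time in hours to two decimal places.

Bead cross-section = 0.32 × 0.34 = 0.1088 mm².
Total extruded path = 307000/0.1088 = 2821691.2 mm.
Extrusion time: 2821691.2 / 61.8 → 45658.4 s.
Layer count = ceil(183 / 0.32) = 572.
Z-hop total = 572 × 0.51, so 291.72 s.
Altogether 45658.4 + 291.72 = 45950.12 s, i.e. 12.76 hours.

12.76 hours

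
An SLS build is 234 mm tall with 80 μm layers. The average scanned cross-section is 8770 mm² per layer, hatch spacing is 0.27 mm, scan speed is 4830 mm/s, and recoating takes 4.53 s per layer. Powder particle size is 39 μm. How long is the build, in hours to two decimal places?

Number of layers: 234 / 0.08 → 2925 (rounded up).
Scan path per layer: 8770 / 0.27 → 32481.5 mm.
Laser time per layer = 32481.5 / 4830 = 6.7249 s.
Per-layer time = 6.7249 + 4.53, so 11.2549 s.
Total: 2925 × 11.2549 s = 32920.5825 s → 9.14 hours.

9.14 hours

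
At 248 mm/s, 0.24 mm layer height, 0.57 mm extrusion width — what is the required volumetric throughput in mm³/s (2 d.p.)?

Bead cross-section = 0.24 × 0.57, so 0.1368 mm².
Volumetric flow = 248 × 0.1368 = 33.93 mm³/s.

33.93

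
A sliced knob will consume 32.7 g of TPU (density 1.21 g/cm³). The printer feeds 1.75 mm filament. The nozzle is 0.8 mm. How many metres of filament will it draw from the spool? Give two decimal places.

Extruded volume: 32.7/1.21 = 27.0248 cm³ (27024.8 mm³).
A = π r² = π × 0.875² = 2.4053 mm².
L = V/A = 27024.8/2.4053 = 11235.52 mm → 11.24 m.

11.24 m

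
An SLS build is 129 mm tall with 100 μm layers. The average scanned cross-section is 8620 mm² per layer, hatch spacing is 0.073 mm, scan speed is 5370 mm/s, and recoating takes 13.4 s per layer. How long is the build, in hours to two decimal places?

12.68 hours

Number of layers: 129 / 0.1 → 1290 (rounded up).
Hatch length per layer = 8620 / 0.073, so 118082.2 mm.
Per-layer scan time = 118082.2 / 5370 = 21.9892 s.
Per-layer time: 21.9892 + 13.4 → 35.3892 s.
Total: 1290 × 35.3892 s = 45652.068 s → 12.68 hours.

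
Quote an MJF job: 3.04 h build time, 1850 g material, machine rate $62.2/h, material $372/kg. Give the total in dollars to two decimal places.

$877.29

Machine cost = 62.2 × 3.04 = $189.088.
Material cost = 372 × 1850/1000 = $688.20.
Job cost: 189.088 + 688.20 = 877.288 ≈ $877.29.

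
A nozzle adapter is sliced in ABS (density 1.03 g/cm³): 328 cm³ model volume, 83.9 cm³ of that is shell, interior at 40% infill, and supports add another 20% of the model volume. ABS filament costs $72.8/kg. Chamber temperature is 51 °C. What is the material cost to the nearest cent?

$18.53

Interior volume: 328 − 83.9 → 244.1 cm³.
Deposited infill: 0.40 × 244.1 → 97.64 cm³.
Support: 0.20 × 328 → 65.6 cm³.
Total printed volume: 83.9 + 97.64 + 65.6 → 247.14 cm³.
Mass = 247.14 × 1.03 = 254.5542 g.
Cost = 254.5542 g / 1000 × $72.8/kg = $18.53.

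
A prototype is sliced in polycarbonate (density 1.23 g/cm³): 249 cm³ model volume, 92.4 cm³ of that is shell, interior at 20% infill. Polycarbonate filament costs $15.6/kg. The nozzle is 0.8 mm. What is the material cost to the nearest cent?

Volume inside the shell = 249 − 92.4 = 156.6 cm³.
Infill deposited: 0.20 × 156.6 → 31.32 cm³.
Deposited volume: 92.4 + 31.32 → 123.72 cm³.
Mass = 123.72 × 1.23 = 152.1756 g.
Cost = 152.1756 g / 1000 × $15.6/kg = $2.37.

$2.37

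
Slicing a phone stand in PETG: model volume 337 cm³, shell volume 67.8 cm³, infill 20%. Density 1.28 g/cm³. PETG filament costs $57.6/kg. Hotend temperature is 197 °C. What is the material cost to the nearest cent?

$8.97

Interior volume = 337 − 67.8, so 269.2 cm³.
Infill volume = 0.20 × 269.2, so 53.84 cm³.
Deposited volume = 67.8 + 53.84 = 121.64 cm³.
Mass = 121.64 × 1.28 = 155.6992 g.
Cost = 155.6992 g / 1000 × $57.6/kg = $8.97.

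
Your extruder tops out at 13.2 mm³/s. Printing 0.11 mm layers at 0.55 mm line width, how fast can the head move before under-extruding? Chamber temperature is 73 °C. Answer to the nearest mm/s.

218 mm/s

Extrusion cross-section = 0.11 × 0.55 = 0.0605 mm².
Max speed = 13.2 / 0.0605 = 218.18 ≈ 218 mm/s.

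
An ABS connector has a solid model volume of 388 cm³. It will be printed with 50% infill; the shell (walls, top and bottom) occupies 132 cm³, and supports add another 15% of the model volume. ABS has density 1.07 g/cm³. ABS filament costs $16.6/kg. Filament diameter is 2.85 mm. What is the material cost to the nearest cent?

$5.65

Volume inside the shell = 388 − 132, so 256 cm³.
Deposited infill = 0.50 × 256, so 128 cm³.
Support = 0.15 × 388 = 58.2 cm³.
Deposited volume: 132 + 128 + 58.2 → 318.2 cm³.
Mass: 318.2 × 1.07 → 340.474 g.
At $16.6/kg: 340.474/1000 × 16.6 = $5.65.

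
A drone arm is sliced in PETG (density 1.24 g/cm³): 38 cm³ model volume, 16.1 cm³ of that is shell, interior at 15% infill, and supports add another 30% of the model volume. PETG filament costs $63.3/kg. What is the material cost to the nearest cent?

Interior volume = 38 − 16.1 = 21.9 cm³.
Deposited infill = 0.15 × 21.9, so 3.285 cm³.
Support = 0.30 × 38, so 11.4 cm³.
Total printed volume = 16.1 + 3.285 + 11.4 = 30.785 cm³.
Mass: 30.785 × 1.24 → 38.1734 g.
At $63.3/kg: 38.1734/1000 × 63.3 = $2.42.

$2.42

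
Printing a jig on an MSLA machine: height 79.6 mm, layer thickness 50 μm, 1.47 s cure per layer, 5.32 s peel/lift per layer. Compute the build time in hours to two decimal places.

3.00 hours

Layers = ⌈79.6/0.05⌉ = 1592.
Per-layer time: 1.47 + 5.32 → 6.79 s.
Total = 1592 × 6.79 = 10809.68 s = 3.00 hours.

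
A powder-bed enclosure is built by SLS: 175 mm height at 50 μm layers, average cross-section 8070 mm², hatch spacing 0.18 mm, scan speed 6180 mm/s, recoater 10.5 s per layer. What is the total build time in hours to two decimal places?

17.26 hours

Number of layers: 175 / 0.05 → 3500 (rounded up).
Scan path per layer = 8070 / 0.18 = 44833.3 mm.
Scan time per layer = 44833.3 / 6180 = 7.2546 s.
Per-layer time = 7.2546 + 10.5 = 17.7546 s.
Build time = 3500 × 17.7546 = 62141.1 s = 17.26 hours.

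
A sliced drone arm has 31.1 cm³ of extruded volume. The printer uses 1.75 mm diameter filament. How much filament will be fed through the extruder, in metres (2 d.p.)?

12.93 m

Cross-section of 1.75 mm filament: π·(1.75/2)² = 2.4053 mm².
Length = 31.1 cm³ / 2.4053 mm² = 31100 / 2.4053 = 12929.78 mm = 12.93 m.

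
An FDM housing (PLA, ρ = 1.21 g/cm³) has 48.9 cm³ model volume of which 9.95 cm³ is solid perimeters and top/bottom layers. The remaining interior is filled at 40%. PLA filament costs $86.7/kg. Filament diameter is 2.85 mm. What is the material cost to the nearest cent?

Infill region: 48.9 − 9.95 → 38.95 cm³.
Infill volume: 0.40 × 38.95 → 15.58 cm³.
Total printed volume: 9.95 + 15.58 → 25.53 cm³.
Mass: 25.53 × 1.21 → 30.8913 g.
Cost = 30.8913 g / 1000 × $86.7/kg = $2.68.

$2.68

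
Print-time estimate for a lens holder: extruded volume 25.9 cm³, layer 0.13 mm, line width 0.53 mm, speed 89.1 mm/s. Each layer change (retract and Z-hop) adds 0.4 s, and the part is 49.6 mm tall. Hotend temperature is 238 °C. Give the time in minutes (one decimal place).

Extrusion cross-section = 0.13 × 0.53 = 0.0689 mm².
Toolpath length = 25.9 cm³ / 0.0689 mm² = 25900 / 0.0689 = 375907.1 mm.
Time extruding = 375907.1 / 89.1, so 4218.9 s.
Layers = ⌈49.6/0.13⌉ = 382.
Z-hop total: 382 × 0.4 → 152.8 s.
Total = 4218.9 + 152.8 = 4371.7 s = 72.9 minutes.

72.9 minutes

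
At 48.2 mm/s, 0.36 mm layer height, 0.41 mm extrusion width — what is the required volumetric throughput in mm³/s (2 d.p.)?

7.11

Bead cross-section = 0.36 × 0.41, so 0.1476 mm².
Volumetric flow = 48.2 × 0.1476 = 7.11 mm³/s.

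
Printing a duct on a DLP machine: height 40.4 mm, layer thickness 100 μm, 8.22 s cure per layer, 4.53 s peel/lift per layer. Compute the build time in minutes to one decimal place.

85.9 minutes

Number of layers: 40.4 / 0.1 → 404 (rounded up).
Cycle time: 8.22 + 4.53 → 12.75 s.
Total = 404 × 12.75 = 5151 s = 85.9 minutes.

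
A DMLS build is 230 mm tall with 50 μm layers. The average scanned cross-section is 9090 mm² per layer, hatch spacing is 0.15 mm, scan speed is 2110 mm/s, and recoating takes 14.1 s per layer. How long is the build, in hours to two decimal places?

Layers = ⌈230/0.05⌉ = 4600.
Hatch length per layer = 9090 / 0.15 = 60600 mm.
Scan time per layer = 60600 / 2110, so 28.7204 s.
Per-layer time = 28.7204 + 14.1 = 42.8204 s.
Total: 4600 × 42.8204 s = 196973.84 s → 54.71 hours.

54.71 hours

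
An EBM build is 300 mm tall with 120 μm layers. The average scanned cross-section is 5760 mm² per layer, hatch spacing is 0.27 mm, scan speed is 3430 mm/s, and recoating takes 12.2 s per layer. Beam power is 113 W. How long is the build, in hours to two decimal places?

12.79 hours

Number of layers: 300 / 0.12 → 2500 (rounded up).
Per-layer scan distance: 5760 / 0.27 → 21333.3 mm.
Per-layer scan time = 21333.3 / 3430 = 6.2196 s.
Time per layer = 6.2196 + 12.2 = 18.4196 s.
Build time = 2500 × 18.4196 = 46049 s = 12.79 hours.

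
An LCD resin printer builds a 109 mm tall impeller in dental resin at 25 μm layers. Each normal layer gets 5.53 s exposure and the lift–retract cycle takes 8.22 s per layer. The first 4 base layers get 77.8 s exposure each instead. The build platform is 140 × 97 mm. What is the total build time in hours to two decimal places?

Layer count = ceil(109 / 0.025) = 4360.
Burn-in layers: 4 × (77.8 + 8.22) → 344.08 s.
Normal layers = 4356 × (5.53 + 8.22) = 59895 s.
Sum: 344.08 + 59895 = 60239.08 s → 16.73 hours.

16.73 hours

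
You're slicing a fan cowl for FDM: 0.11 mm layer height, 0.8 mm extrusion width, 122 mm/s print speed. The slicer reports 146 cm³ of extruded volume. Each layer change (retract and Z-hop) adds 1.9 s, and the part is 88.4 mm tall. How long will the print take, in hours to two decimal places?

Line area = 0.11 × 0.8, so 0.088 mm².
Toolpath length = 146 cm³ / 0.088 mm² = 146000 / 0.088 = 1659090.9 mm.
Time extruding: 1659090.9 / 122 → 13599.1 s.
Number of layers: 88.4 / 0.11 → 804 (rounded up).
Non-print overhead = 804 × 1.9, so 1527.6 s.
Altogether 13599.1 + 1527.6 = 15126.7 s, i.e. 4.20 hours.

4.20 hours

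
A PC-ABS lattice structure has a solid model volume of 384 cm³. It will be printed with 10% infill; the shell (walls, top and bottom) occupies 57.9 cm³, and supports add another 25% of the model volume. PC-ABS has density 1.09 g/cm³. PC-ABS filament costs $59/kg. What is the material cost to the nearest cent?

Volume inside the shell: 384 − 57.9 → 326.1 cm³.
Deposited infill = 0.10 × 326.1, so 32.61 cm³.
Support = 0.25 × 384 = 96 cm³.
Deposited volume: 57.9 + 32.61 + 96 → 186.51 cm³.
Mass = 186.51 × 1.09 = 203.2959 g.
At $59/kg: 203.2959/1000 × 59 = $11.99.

$11.99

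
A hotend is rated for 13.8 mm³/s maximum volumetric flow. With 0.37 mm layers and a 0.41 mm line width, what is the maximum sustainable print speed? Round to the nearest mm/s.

Bead cross-section: 0.37 × 0.41 → 0.1517 mm².
v_max = Q/A = 13.8/0.1517 = 90.97 mm/s → 91 mm/s.

91 mm/s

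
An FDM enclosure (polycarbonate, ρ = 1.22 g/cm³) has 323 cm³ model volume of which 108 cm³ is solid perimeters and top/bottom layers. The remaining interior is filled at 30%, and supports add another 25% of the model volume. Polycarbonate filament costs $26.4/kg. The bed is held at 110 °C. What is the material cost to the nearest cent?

$8.16

Volume inside the shell: 323 − 108 → 215 cm³.
Infill deposited = 0.30 × 215 = 64.5 cm³.
Support = 0.25 × 323, so 80.75 cm³.
Total extruded: 108 + 64.5 + 80.75 → 253.25 cm³.
Mass: 253.25 × 1.22 → 308.965 g.
Cost = 308.965 g / 1000 × $26.4/kg = $8.16.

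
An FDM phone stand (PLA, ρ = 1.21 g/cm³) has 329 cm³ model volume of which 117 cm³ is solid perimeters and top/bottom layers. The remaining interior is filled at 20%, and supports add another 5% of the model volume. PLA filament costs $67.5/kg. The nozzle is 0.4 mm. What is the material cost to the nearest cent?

Volume inside the shell: 329 − 117 → 212 cm³.
Infill deposited = 0.20 × 212, so 42.4 cm³.
Support: 0.05 × 329 → 16.45 cm³.
Total extruded: 117 + 42.4 + 16.45 → 175.85 cm³.
Mass: 175.85 × 1.21 → 212.7785 g.
Cost = 212.7785 g / 1000 × $67.5/kg = $14.36.

$14.36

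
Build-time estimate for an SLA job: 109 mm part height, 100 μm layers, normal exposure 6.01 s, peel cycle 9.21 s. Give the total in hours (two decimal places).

Number of layers: 109 / 0.1 → 1090 (rounded up).
Each layer takes = 6.01 + 9.21, so 15.22 s.
Build time: 1090 × 15.22 s = 16589.8 s, i.e. 4.61 hours.

4.61 hours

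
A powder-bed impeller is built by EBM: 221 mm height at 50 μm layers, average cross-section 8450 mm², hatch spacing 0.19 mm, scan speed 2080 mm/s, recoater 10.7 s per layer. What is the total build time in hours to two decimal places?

Layer count = ceil(221 / 0.05) = 4420.
Hatch length per layer: 8450 / 0.19 → 44473.7 mm.
Beam time per layer = 44473.7 / 2080 = 21.3816 s.
Per-layer time = 21.3816 + 10.7, so 32.0816 s.
4420 layers × 32.0816 s/layer = 141800.672 s, i.e. 39.39 hours.

39.39 hours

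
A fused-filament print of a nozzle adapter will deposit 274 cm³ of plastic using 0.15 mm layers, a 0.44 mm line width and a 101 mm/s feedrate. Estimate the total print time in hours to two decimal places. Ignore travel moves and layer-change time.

11.42 hours

Bead cross-section: 0.15 × 0.44 → 0.066 mm².
Path length: 274000 mm³ / 0.066 mm² → 4151515.2 mm.
Print-move time = 4151515.2 / 101, so 41104.1 s.
41104.1 s = 11.42 hours.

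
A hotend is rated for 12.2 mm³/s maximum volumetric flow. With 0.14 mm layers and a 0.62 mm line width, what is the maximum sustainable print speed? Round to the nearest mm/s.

141 mm/s

Bead cross-section = 0.14 × 0.62, so 0.0868 mm².
v_max = Q/A = 12.2/0.0868 = 140.55 mm/s → 141 mm/s.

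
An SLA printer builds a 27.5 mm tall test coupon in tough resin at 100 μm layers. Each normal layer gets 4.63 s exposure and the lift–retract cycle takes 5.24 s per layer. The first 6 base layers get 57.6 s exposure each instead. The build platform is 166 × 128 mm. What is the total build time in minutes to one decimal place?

Layer count = ceil(27.5 / 0.1) = 275.
Burn-in layers = 6 × (57.6 + 5.24), so 377.04 s.
Remaining layers = 269 × (4.63 + 5.24) = 2655.03 s.
Sum: 377.04 + 2655.03 = 3032.07 s → 50.5 minutes.

50.5 minutes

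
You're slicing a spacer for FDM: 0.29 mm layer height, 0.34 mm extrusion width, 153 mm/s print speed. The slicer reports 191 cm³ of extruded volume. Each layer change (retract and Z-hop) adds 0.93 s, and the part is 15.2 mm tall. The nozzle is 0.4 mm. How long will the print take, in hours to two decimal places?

3.53 hours

Bead cross-section = 0.29 × 0.34, so 0.0986 mm².
Path length: 191000 mm³ / 0.0986 mm² → 1937119.7 mm.
Extrusion time = 1937119.7 / 153 = 12660.9 s.
Number of layers: 15.2 / 0.29 → 53 (rounded up).
Layer-change overhead = 53 × 0.93, so 49.29 s.
Total = 12660.9 + 49.29 = 12710.19 s = 3.53 hours.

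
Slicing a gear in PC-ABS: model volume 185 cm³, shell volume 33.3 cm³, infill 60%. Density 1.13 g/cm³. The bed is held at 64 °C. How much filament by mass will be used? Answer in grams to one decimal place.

140.5 g

Infill region = 185 − 33.3, so 151.7 cm³.
Deposited infill = 0.60 × 151.7, so 91.02 cm³.
Total printed volume = 33.3 + 91.02, so 124.32 cm³.
Mass: 124.32 × 1.13 → 140.4816 g.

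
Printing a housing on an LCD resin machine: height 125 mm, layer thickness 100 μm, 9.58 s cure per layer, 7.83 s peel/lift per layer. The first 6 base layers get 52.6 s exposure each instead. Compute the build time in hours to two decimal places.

Layers = ⌈125/0.1⌉ = 1250.
Burn-in layers = 6 × (52.6 + 7.83), so 362.58 s.
Regular layers: 1244 × (9.58 + 7.83) → 21658.04 s.
Total = 362.58 + 21658.04 = 22020.62 s = 6.12 hours.

6.12 hours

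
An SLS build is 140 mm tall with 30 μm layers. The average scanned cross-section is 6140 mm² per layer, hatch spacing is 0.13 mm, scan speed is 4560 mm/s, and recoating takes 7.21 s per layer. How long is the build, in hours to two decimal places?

22.77 hours

Number of layers: 140 / 0.03 → 4667 (rounded up).
Scan path per layer = 6140 / 0.13, so 47230.8 mm.
Laser time per layer = 47230.8 / 4560, so 10.3576 s.
Layer cycle = 10.3576 + 7.21, so 17.5676 s.
4667 layers × 17.5676 s/layer = 81987.9892 s, i.e. 22.77 hours.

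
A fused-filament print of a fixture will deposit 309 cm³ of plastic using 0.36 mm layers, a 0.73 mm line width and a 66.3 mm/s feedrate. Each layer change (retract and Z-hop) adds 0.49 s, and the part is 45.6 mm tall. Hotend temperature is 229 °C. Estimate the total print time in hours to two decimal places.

Bead cross-section = 0.36 × 0.73 = 0.2628 mm².
Path length: 309000 mm³ / 0.2628 mm² → 1175799.1 mm.
Time extruding = 1175799.1 / 66.3 = 17734.5 s.
Layer count = ceil(45.6 / 0.36) = 127.
Z-hop total = 127 × 0.49 = 62.23 s.
Altogether 17734.5 + 62.23 = 17796.73 s, i.e. 4.94 hours.

4.94 hours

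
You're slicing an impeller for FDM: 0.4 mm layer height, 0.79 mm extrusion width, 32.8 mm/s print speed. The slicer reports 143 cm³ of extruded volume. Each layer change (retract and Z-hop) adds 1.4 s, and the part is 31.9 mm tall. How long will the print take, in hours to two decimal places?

Line area = 0.4 × 0.79, so 0.316 mm².
Toolpath length = 143 cm³ / 0.316 mm² = 143000 / 0.316 = 452531.6 mm.
Extrusion time: 452531.6 / 32.8 → 13796.7 s.
Number of layers: 31.9 / 0.4 → 80 (rounded up).
Non-print overhead: 80 × 1.4 → 112 s.
Total = 13796.7 + 112 = 13908.7 s = 3.86 hours.

3.86 hours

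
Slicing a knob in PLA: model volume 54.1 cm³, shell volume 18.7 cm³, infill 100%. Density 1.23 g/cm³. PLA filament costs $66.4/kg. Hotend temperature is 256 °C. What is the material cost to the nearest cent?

Volume inside the shell: 54.1 − 18.7 → 35.4 cm³.
Infill volume: 1.00 × 35.4 → 35.4 cm³.
Total extruded = 18.7 + 35.4, so 54.1 cm³.
Mass: 54.1 × 1.23 → 66.543 g.
Cost = 66.543 g / 1000 × $66.4/kg = $4.42.

$4.42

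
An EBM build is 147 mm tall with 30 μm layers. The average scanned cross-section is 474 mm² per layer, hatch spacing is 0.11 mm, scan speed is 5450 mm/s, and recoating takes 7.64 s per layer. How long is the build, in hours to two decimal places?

Layers = ⌈147/0.03⌉ = 4900.
Hatch length per layer = 474 / 0.11 = 4309.1 mm.
Per-layer scan time = 4309.1 / 5450, so 0.7907 s.
Time per layer = 0.7907 + 7.64 = 8.4307 s.
Build time = 4900 × 8.4307 = 41310.43 s = 11.48 hours.

11.48 hours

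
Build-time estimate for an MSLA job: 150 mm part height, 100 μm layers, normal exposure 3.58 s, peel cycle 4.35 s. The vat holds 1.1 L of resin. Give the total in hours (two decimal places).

Layers = ⌈150/0.1⌉ = 1500.
Cycle time: 3.58 + 4.35 → 7.93 s.
Build time: 1500 × 7.93 s = 11895 s, i.e. 3.30 hours.

3.30 hours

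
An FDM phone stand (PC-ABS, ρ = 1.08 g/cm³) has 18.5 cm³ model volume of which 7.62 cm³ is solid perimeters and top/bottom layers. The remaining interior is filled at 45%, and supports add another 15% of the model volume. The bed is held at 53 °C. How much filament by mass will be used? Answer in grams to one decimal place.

16.5 g

Volume inside the shell = 18.5 − 7.62, so 10.88 cm³.
Infill volume: 0.45 × 10.88 → 4.896 cm³.
Support: 0.15 × 18.5 → 2.775 cm³.
Total extruded: 7.62 + 4.896 + 2.775 → 15.291 cm³.
Mass = 15.291 × 1.08 = 16.51428 g.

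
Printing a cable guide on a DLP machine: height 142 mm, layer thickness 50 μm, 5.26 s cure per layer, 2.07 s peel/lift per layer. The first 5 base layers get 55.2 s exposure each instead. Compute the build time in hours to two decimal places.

5.85 hours

Layers = ⌈142/0.05⌉ = 2840.
Base layers: 5 × (55.2 + 2.07) → 286.35 s.
Normal layers: 2835 × (5.26 + 2.07) → 20780.55 s.
Sum: 286.35 + 20780.55 = 21066.9 s → 5.85 hours.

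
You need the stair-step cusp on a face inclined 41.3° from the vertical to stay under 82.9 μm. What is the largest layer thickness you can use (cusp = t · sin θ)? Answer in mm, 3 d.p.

Layer height = cusp / sin(41.3°) = 0.0829 / 0.6600 = 0.126 mm.

0.126 mm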